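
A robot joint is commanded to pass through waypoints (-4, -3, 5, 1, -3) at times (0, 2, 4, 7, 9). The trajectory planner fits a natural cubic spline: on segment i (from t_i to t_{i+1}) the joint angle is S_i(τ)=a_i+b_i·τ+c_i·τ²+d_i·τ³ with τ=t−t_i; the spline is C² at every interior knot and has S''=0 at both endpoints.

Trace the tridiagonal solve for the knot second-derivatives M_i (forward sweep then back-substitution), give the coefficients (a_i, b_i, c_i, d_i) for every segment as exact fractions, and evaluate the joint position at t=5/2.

Δ: Δ0=1/2, Δ1=4, Δ2=-4/3, Δ3=-2
row 1: diag=8, rhs=21; c'=1/4, d'=21/8
row 2: denom=10−2·1/4=19/2; d'=(-32−2·21/8)/(19/2)=-149/38
row 3: denom=10−3·6/19=172/19; d'=(-4−3·-149/38)/(172/19)=295/344
back: M3=295/344
back: M2=-149/38−6/19·295/344=-721/172
back: M1=21/8−1/4·-721/172=2527/688
M: M0=0, M1=2527/688, M2=-721/172, M3=295/344, M4=0
seg 0: a=-4, c=M0/2=0, d=(M1−M0)/(6·2)=2527/8256, b=Δ0−h0·(2M0+M1)/6=-1495/2064
seg 1: a=-3, c=M1/2=2527/1376, d=(M2−M1)/(6·2)=-5411/8256, b=Δ1−h1·(2M1+M2)/6=3043/1032
seg 2: a=5, c=M2/2=-721/344, d=(M3−M2)/(6·3)=193/688, b=Δ2−h2·(2M2+M3)/6=5015/2064
seg 3: a=1, c=M3/2=295/688, d=(M4−M3)/(6·2)=-295/4128, b=Δ3−h3·(2M3+M4)/6=-1327/516
t_q=5/2 → seg 1, τ=1/2; S=-3+3043/1032·τ+2527/1376·τ²+-5411/8256·τ³=-25285/22016

  seg 0: a=-4 b=-1495/2064 c=0 d=2527/8256
  seg 1: a=-3 b=3043/1032 c=2527/1376 d=-5411/8256
  seg 2: a=5 b=5015/2064 c=-721/344 d=193/688
  seg 3: a=1 b=-1327/516 c=295/688 d=-295/4128
S(5/2) = -25285/22016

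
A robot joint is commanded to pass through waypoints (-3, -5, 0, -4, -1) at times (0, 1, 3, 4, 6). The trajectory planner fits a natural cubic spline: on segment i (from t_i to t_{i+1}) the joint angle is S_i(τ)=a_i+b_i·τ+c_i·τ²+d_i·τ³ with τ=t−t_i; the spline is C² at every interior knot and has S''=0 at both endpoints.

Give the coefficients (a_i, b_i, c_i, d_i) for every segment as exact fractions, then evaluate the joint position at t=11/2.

Δ: Δ0=-2, Δ1=5/2, Δ2=-4, Δ3=3/2
row 1: diag=6, rhs=27; c'=1/3, d'=9/2
row 2: denom=6−2·1/3=16/3; d'=(-39−2·9/2)/(16/3)=-9
row 3: denom=6−1·3/16=93/16; d'=(33−1·-9)/(93/16)=224/31
back: M3=224/31
back: M2=-9−3/16·224/31=-321/31
back: M1=9/2−1/3·-321/31=493/62
M: M0=0, M1=493/62, M2=-321/31, M3=224/31, M4=0
seg 0: a=-3, c=M0/2=0, d=(M1−M0)/(6·1)=493/372, b=Δ0−h0·(2M0+M1)/6=-1237/372
seg 1: a=-5, c=M1/2=493/124, d=(M2−M1)/(6·2)=-1135/744, b=Δ1−h1·(2M1+M2)/6=121/186
seg 2: a=0, c=M2/2=-321/62, d=(M3−M2)/(6·1)=545/186, b=Δ2−h2·(2M2+M3)/6=-163/93
seg 3: a=-4, c=M3/2=112/31, d=(M4−M3)/(6·2)=-56/93, b=Δ3−h3·(2M3+M4)/6=-617/186
t_q=11/2 → seg 3, τ=3/2; S=-4+-617/186·τ+112/31·τ²+-56/93·τ³=-357/124

  seg 0: a=-3 b=-1237/372 c=0 d=493/372
  seg 1: a=-5 b=121/186 c=493/124 d=-1135/744
  seg 2: a=0 b=-163/93 c=-321/62 d=545/186
  seg 3: a=-4 b=-617/186 c=112/31 d=-56/93
S(11/2) = -357/124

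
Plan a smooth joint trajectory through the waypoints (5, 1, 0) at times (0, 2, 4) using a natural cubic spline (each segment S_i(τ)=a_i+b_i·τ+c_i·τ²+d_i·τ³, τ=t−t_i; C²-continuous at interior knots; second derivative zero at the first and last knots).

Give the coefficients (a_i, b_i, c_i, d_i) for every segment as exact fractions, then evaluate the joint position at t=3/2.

  seg 0: a=5 b=-19/8 c=0 d=3/32
  seg 1: a=1 b=-5/4 c=9/16 d=-3/32
S(3/2) = 449/256

Δ: Δ0=-2, Δ1=-1/2
row 1: diag=8, rhs=9; c'=1/4, d'=9/8
back: M1=9/8
M: M0=0, M1=9/8, M2=0
seg 0: a=5, c=M0/2=0, d=(M1−M0)/(6·2)=3/32, b=Δ0−h0·(2M0+M1)/6=-19/8
seg 1: a=1, c=M1/2=9/16, d=(M2−M1)/(6·2)=-3/32, b=Δ1−h1·(2M1+M2)/6=-5/4
t_q=3/2 → seg 0, τ=3/2; S=5+-19/8·τ+0·τ²+3/32·τ³=449/256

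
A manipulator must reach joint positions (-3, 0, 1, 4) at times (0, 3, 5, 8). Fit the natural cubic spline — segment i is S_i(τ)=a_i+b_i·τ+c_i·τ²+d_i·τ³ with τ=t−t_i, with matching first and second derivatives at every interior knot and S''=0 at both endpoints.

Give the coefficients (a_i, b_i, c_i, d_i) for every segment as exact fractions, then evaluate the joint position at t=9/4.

  seg 0: a=-3 b=19/16 c=0 d=-1/48
  seg 1: a=0 b=5/8 c=-3/16 d=1/16
  seg 2: a=1 b=5/8 c=3/16 d=-1/48
S(9/4) = -579/1024

Δ: Δ0=1, Δ1=1/2, Δ2=1
row 1: diag=10, rhs=-3; c'=1/5, d'=-3/10
row 2: denom=10−2·1/5=48/5; d'=(3−2·-3/10)/(48/5)=3/8
back: M2=3/8
back: M1=-3/10−1/5·3/8=-3/8
M: M0=0, M1=-3/8, M2=3/8, M3=0
seg 0: a=-3, c=M0/2=0, d=(M1−M0)/(6·3)=-1/48, b=Δ0−h0·(2M0+M1)/6=19/16
seg 1: a=0, c=M1/2=-3/16, d=(M2−M1)/(6·2)=1/16, b=Δ1−h1·(2M1+M2)/6=5/8
seg 2: a=1, c=M2/2=3/16, d=(M3−M2)/(6·3)=-1/48, b=Δ2−h2·(2M2+M3)/6=5/8
t_q=9/4 → seg 0, τ=9/4; S=-3+19/16·τ+0·τ²+-1/48·τ³=-579/1024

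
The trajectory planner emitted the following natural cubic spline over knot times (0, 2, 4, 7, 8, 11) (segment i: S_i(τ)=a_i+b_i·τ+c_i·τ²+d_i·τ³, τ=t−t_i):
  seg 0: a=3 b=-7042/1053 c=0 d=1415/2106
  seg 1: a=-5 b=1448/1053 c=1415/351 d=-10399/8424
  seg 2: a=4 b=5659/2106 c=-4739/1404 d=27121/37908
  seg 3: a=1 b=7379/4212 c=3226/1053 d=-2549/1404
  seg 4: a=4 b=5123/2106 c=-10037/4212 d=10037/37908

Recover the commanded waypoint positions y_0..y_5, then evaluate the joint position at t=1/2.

y_0 = S_0(0) = a_0 = 3
y_1 = S_1(0) = a_1 = -5
y_2 = S_2(0) = a_2 = 4
y_3 = S_3(0) = a_3 = 1
y_4 = S_4(0) = a_4 = 4
y_5 = S_4(3) = -3
t_q=1/2 is in segment 0 (τ=1/2); S_0(τ)=-1459/5616

y_0=3 y_1=-5 y_2=4 y_3=1 y_4=4 y_5=-3
S(1/2) = -1459/5616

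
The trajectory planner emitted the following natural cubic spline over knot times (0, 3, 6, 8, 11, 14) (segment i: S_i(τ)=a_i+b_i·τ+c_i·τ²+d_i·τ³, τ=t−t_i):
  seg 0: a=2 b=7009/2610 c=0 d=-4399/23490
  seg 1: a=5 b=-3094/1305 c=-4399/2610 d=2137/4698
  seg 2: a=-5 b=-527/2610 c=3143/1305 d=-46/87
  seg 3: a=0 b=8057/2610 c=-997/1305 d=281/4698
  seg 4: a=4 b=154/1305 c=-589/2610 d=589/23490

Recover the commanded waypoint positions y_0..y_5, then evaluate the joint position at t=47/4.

y_0 = S_0(0) = a_0 = 2
y_1 = S_1(0) = a_1 = 5
y_2 = S_2(0) = a_2 = -5
y_3 = S_3(0) = a_3 = 0
y_4 = S_4(0) = a_4 = 4
y_5 = S_4(3) = 3
t_q=47/4 is in segment 4 (τ=3/4); S_4(τ)=73723/18560

y_0=2 y_1=5 y_2=-5 y_3=0 y_4=4 y_5=3
S(47/4) = 73723/18560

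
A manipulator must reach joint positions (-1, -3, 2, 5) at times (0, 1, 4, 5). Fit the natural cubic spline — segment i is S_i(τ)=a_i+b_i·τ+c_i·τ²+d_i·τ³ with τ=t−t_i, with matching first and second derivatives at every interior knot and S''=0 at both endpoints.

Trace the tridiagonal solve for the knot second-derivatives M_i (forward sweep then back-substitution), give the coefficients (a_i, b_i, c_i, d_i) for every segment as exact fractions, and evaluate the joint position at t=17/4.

Δ: Δ0=-2, Δ1=5/3, Δ2=3
row 1: diag=8, rhs=22; c'=3/8, d'=11/4
row 2: denom=8−3·3/8=55/8; d'=(8−3·11/4)/(55/8)=-2/55
back: M2=-2/55
back: M1=11/4−3/8·-2/55=152/55
M: M0=0, M1=152/55, M2=-2/55, M3=0
seg 0: a=-1, c=M0/2=0, d=(M1−M0)/(6·1)=76/165, b=Δ0−h0·(2M0+M1)/6=-406/165
seg 1: a=-3, c=M1/2=76/55, d=(M2−M1)/(6·3)=-7/45, b=Δ1−h1·(2M1+M2)/6=-178/165
seg 2: a=2, c=M2/2=-1/55, d=(M3−M2)/(6·1)=1/165, b=Δ2−h2·(2M2+M3)/6=497/165
t_q=17/4 → seg 2, τ=1/4; S=2+497/165·τ+-1/55·τ²+1/165·τ³=9687/3520

  seg 0: a=-1 b=-406/165 c=0 d=76/165
  seg 1: a=-3 b=-178/165 c=76/55 d=-7/45
  seg 2: a=2 b=497/165 c=-1/55 d=1/165
S(17/4) = 9687/3520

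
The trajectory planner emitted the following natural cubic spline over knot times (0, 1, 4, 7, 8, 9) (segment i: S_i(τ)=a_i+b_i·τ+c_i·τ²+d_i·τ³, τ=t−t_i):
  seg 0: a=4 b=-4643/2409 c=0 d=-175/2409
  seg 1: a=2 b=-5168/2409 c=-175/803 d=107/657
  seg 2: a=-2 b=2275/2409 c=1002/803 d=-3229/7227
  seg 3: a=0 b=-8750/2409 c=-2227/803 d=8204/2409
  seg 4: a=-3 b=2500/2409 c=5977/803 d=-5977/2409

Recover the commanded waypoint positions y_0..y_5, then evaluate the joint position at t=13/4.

y_0=4 y_1=2 y_2=-2 y_3=0 y_4=-3 y_5=3
S(13/4) = -106643/51392

y_0 = S_0(0) = a_0 = 4
y_1 = S_1(0) = a_1 = 2
y_2 = S_2(0) = a_2 = -2
y_3 = S_3(0) = a_3 = 0
y_4 = S_4(0) = a_4 = -3
y_5 = S_4(1) = 3
t_q=13/4 is in segment 1 (τ=9/4); S_1(τ)=-106643/51392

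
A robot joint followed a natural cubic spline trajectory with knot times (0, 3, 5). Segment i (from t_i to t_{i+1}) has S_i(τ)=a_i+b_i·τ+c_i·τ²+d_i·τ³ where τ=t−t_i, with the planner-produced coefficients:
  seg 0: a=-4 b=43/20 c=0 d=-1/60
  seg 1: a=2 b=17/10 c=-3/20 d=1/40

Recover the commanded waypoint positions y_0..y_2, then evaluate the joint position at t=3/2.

y_0 = S_0(0) = a_0 = -4
y_1 = S_1(0) = a_1 = 2
y_2 = S_1(2) = 5
t_q=3/2 is in segment 0 (τ=3/2); S_0(τ)=-133/160

y_0=-4 y_1=2 y_2=5
S(3/2) = -133/160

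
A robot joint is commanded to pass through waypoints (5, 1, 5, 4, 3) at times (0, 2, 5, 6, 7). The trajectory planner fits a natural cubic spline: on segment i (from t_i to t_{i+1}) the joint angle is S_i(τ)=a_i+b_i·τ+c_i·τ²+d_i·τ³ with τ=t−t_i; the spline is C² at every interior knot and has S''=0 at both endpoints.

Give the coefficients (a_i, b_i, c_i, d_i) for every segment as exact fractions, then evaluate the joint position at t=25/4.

  seg 0: a=5 b=-1216/411 c=0 d=197/822
  seg 1: a=1 b=-34/411 c=197/137 d=-397/1233
  seg 2: a=5 b=-61/411 c=-200/137 d=250/411
  seg 3: a=4 b=-511/411 c=50/137 d=-50/411
S(25/4) = 16265/4384

Δ: Δ0=-2, Δ1=4/3, Δ2=-1, Δ3=-1
row 1: diag=10, rhs=20; c'=3/10, d'=2
row 2: denom=8−3·3/10=71/10; d'=(-14−3·2)/(71/10)=-200/71
row 3: denom=4−1·10/71=274/71; d'=(0−1·-200/71)/(274/71)=100/137
back: M3=100/137
back: M2=-200/71−10/71·100/137=-400/137
back: M1=2−3/10·-400/137=394/137
M: M0=0, M1=394/137, M2=-400/137, M3=100/137, M4=0
seg 0: a=5, c=M0/2=0, d=(M1−M0)/(6·2)=197/822, b=Δ0−h0·(2M0+M1)/6=-1216/411
seg 1: a=1, c=M1/2=197/137, d=(M2−M1)/(6·3)=-397/1233, b=Δ1−h1·(2M1+M2)/6=-34/411
seg 2: a=5, c=M2/2=-200/137, d=(M3−M2)/(6·1)=250/411, b=Δ2−h2·(2M2+M3)/6=-61/411
seg 3: a=4, c=M3/2=50/137, d=(M4−M3)/(6·1)=-50/411, b=Δ3−h3·(2M3+M4)/6=-511/411
t_q=25/4 → seg 3, τ=1/4; S=4+-511/411·τ+50/137·τ²+-50/411·τ³=16265/4384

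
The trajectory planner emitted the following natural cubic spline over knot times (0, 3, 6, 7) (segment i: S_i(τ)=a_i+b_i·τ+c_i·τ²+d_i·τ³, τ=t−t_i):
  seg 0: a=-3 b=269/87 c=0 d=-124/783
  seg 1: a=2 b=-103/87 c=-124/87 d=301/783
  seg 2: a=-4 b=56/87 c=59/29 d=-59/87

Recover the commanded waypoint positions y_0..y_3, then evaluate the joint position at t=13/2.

y_0=-3 y_1=2 y_2=-4 y_3=-2
S(13/2) = -755/232

y_0 = S_0(0) = a_0 = -3
y_1 = S_1(0) = a_1 = 2
y_2 = S_2(0) = a_2 = -4
y_3 = S_2(1) = -2
t_q=13/2 is in segment 2 (τ=1/2); S_2(τ)=-755/232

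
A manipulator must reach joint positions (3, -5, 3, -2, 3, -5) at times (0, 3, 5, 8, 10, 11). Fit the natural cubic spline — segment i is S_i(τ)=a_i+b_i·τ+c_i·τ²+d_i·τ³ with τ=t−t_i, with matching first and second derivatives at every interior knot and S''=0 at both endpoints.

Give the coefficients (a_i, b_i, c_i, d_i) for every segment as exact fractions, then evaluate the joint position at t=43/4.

  seg 0: a=3 b=-6437/1209 c=0 d=119/403
  seg 1: a=-5 b=3202/1209 c=1071/403 d=-1198/1209
  seg 2: a=3 b=1678/1209 c=-1325/403 d=2744/3627
  seg 3: a=-2 b=2524/1209 c=1419/403 d=-16031/9672
  seg 4: a=3 b=-8989/2418 c=-10355/1612 d=10355/4836
S(43/4) = -257729/103168

Δ: Δ0=-8/3, Δ1=4, Δ2=-5/3, Δ3=5/2, Δ4=-8
row 1: diag=10, rhs=40; c'=1/5, d'=4
row 2: denom=10−2·1/5=48/5; d'=(-34−2·4)/(48/5)=-35/8
row 3: denom=10−3·5/16=145/16; d'=(25−3·-35/8)/(145/16)=122/29
row 4: denom=6−2·32/145=806/145; d'=(-63−2·122/29)/(806/145)=-10355/806
back: M4=-10355/806
back: M3=122/29−32/145·-10355/806=2838/403
back: M2=-35/8−5/16·2838/403=-2650/403
back: M1=4−1/5·-2650/403=2142/403
M: M0=0, M1=2142/403, M2=-2650/403, M3=2838/403, M4=-10355/806, M5=0
seg 0: a=3, c=M0/2=0, d=(M1−M0)/(6·3)=119/403, b=Δ0−h0·(2M0+M1)/6=-6437/1209
seg 1: a=-5, c=M1/2=1071/403, d=(M2−M1)/(6·2)=-1198/1209, b=Δ1−h1·(2M1+M2)/6=3202/1209
seg 2: a=3, c=M2/2=-1325/403, d=(M3−M2)/(6·3)=2744/3627, b=Δ2−h2·(2M2+M3)/6=1678/1209
seg 3: a=-2, c=M3/2=1419/403, d=(M4−M3)/(6·2)=-16031/9672, b=Δ3−h3·(2M3+M4)/6=2524/1209
seg 4: a=3, c=M4/2=-10355/1612, d=(M5−M4)/(6·1)=10355/4836, b=Δ4−h4·(2M4+M5)/6=-8989/2418
t_q=43/4 → seg 4, τ=3/4; S=3+-8989/2418·τ+-10355/1612·τ²+10355/4836·τ³=-257729/103168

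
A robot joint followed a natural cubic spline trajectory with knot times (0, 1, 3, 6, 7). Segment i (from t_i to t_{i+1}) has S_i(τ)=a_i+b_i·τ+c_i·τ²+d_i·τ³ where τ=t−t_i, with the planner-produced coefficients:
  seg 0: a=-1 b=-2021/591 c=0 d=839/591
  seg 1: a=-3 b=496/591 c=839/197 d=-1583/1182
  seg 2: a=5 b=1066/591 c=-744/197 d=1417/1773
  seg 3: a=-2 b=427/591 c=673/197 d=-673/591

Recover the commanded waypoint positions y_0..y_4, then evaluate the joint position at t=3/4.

y_0=-1 y_1=-3 y_2=5 y_3=-2 y_4=1
S(3/4) = -37393/12608

y_0 = S_0(0) = a_0 = -1
y_1 = S_1(0) = a_1 = -3
y_2 = S_2(0) = a_2 = 5
y_3 = S_3(0) = a_3 = -2
y_4 = S_3(1) = 1
t_q=3/4 is in segment 0 (τ=3/4); S_0(τ)=-37393/12608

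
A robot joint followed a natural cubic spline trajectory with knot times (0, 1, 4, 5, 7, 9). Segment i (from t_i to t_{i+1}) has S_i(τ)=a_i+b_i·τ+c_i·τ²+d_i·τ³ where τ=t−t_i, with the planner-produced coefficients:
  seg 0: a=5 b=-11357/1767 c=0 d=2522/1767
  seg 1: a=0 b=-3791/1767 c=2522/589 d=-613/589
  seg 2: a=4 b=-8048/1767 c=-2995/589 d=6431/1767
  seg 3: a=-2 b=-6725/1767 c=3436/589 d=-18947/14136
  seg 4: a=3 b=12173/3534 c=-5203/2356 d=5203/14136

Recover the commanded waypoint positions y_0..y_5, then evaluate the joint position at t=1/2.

y_0 = S_0(0) = a_0 = 5
y_1 = S_1(0) = a_1 = 0
y_2 = S_2(0) = a_2 = 4
y_3 = S_3(0) = a_3 = -2
y_4 = S_4(0) = a_4 = 3
y_5 = S_4(2) = 4
t_q=1/2 is in segment 0 (τ=1/2); S_0(τ)=4629/2356

y_0=5 y_1=0 y_2=4 y_3=-2 y_4=3 y_5=4
S(1/2) = 4629/2356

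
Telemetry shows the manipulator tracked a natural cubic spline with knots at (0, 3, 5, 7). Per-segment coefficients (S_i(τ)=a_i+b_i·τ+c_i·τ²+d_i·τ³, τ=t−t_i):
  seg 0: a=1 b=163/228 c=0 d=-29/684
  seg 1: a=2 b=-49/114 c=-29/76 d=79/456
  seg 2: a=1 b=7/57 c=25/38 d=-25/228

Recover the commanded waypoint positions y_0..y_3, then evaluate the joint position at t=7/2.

y_0 = S_0(0) = a_0 = 1
y_1 = S_1(0) = a_1 = 2
y_2 = S_2(0) = a_2 = 1
y_3 = S_2(2) = 3
t_q=7/2 is in segment 1 (τ=1/2); S_1(τ)=2081/1216

y_0=1 y_1=2 y_2=1 y_3=3
S(7/2) = 2081/1216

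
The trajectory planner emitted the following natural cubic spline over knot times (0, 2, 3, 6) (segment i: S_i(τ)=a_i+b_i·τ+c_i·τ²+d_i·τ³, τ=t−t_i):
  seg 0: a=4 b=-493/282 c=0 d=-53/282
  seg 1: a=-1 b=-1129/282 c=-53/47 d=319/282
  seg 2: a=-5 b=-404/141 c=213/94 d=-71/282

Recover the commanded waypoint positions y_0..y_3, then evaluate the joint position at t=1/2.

y_0=4 y_1=-1 y_2=-5 y_3=0
S(1/2) = 2333/752

y_0 = S_0(0) = a_0 = 4
y_1 = S_1(0) = a_1 = -1
y_2 = S_2(0) = a_2 = -5
y_3 = S_2(3) = 0
t_q=1/2 is in segment 0 (τ=1/2); S_0(τ)=2333/752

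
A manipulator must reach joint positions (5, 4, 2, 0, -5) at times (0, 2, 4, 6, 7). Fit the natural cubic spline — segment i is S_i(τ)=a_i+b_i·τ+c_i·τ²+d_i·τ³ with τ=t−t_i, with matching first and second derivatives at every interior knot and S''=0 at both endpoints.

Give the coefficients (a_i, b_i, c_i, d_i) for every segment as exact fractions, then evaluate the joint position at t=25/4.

Δ: Δ0=-1/2, Δ1=-1, Δ2=-1, Δ3=-5
row 1: diag=8, rhs=-3; c'=1/4, d'=-3/8
row 2: denom=8−2·1/4=15/2; d'=(0−2·-3/8)/(15/2)=1/10
row 3: denom=6−2·4/15=82/15; d'=(-24−2·1/10)/(82/15)=-363/82
back: M3=-363/82
back: M2=1/10−4/15·-363/82=105/82
back: M1=-3/8−1/4·105/82=-57/82
M: M0=0, M1=-57/82, M2=105/82, M3=-363/82, M4=0
seg 0: a=5, c=M0/2=0, d=(M1−M0)/(6·2)=-19/328, b=Δ0−h0·(2M0+M1)/6=-11/41
seg 1: a=4, c=M1/2=-57/164, d=(M2−M1)/(6·2)=27/164, b=Δ1−h1·(2M1+M2)/6=-79/82
seg 2: a=2, c=M2/2=105/164, d=(M3−M2)/(6·2)=-39/82, b=Δ2−h2·(2M2+M3)/6=-31/82
seg 3: a=0, c=M3/2=-363/164, d=(M4−M3)/(6·1)=121/164, b=Δ3−h3·(2M3+M4)/6=-289/82
t_q=25/4 → seg 3, τ=1/4; S=0+-289/82·τ+-363/164·τ²+121/164·τ³=-10579/10496

  seg 0: a=5 b=-11/41 c=0 d=-19/328
  seg 1: a=4 b=-79/82 c=-57/164 d=27/164
  seg 2: a=2 b=-31/82 c=105/164 d=-39/82
  seg 3: a=0 b=-289/82 c=-363/164 d=121/164
S(25/4) = -10579/10496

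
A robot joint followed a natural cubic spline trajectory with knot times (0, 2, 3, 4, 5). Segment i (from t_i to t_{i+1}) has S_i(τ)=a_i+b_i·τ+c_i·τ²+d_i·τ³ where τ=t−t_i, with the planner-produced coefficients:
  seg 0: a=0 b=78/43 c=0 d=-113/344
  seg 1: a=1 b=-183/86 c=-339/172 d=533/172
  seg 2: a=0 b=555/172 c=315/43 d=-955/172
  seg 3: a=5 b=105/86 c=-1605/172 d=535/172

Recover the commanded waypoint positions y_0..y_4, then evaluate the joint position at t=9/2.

y_0=0 y_1=1 y_2=0 y_3=5 y_4=0
S(9/2) = 5045/1376

y_0 = S_0(0) = a_0 = 0
y_1 = S_1(0) = a_1 = 1
y_2 = S_2(0) = a_2 = 0
y_3 = S_3(0) = a_3 = 5
y_4 = S_3(1) = 0
t_q=9/2 is in segment 3 (τ=1/2); S_3(τ)=5045/1376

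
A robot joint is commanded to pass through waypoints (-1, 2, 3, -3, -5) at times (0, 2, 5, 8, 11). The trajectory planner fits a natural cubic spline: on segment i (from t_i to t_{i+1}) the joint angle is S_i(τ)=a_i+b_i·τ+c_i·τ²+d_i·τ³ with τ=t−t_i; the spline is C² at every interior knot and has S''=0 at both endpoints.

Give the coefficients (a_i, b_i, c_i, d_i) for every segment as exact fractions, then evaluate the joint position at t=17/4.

  seg 0: a=-1 b=331/207 c=0 d=-41/1656
  seg 1: a=2 b=539/414 c=-41/276 d=-433/7452
  seg 2: a=3 b=-959/828 c=-139/207 d=971/7452
  seg 3: a=-3 b=-691/414 c=415/828 d=-415/7452
S(17/4) = 20699/5888

Δ: Δ0=3/2, Δ1=1/3, Δ2=-2, Δ3=-2/3
row 1: diag=10, rhs=-7; c'=3/10, d'=-7/10
row 2: denom=12−3·3/10=111/10; d'=(-14−3·-7/10)/(111/10)=-119/111
row 3: denom=12−3·10/37=414/37; d'=(8−3·-119/111)/(414/37)=415/414
back: M3=415/414
back: M2=-119/111−10/37·415/414=-278/207
back: M1=-7/10−3/10·-278/207=-41/138
M: M0=0, M1=-41/138, M2=-278/207, M3=415/414, M4=0
seg 0: a=-1, c=M0/2=0, d=(M1−M0)/(6·2)=-41/1656, b=Δ0−h0·(2M0+M1)/6=331/207
seg 1: a=2, c=M1/2=-41/276, d=(M2−M1)/(6·3)=-433/7452, b=Δ1−h1·(2M1+M2)/6=539/414
seg 2: a=3, c=M2/2=-139/207, d=(M3−M2)/(6·3)=971/7452, b=Δ2−h2·(2M2+M3)/6=-959/828
seg 3: a=-3, c=M3/2=415/828, d=(M4−M3)/(6·3)=-415/7452, b=Δ3−h3·(2M3+M4)/6=-691/414
t_q=17/4 → seg 1, τ=9/4; S=2+539/414·τ+-41/276·τ²+-433/7452·τ³=20699/5888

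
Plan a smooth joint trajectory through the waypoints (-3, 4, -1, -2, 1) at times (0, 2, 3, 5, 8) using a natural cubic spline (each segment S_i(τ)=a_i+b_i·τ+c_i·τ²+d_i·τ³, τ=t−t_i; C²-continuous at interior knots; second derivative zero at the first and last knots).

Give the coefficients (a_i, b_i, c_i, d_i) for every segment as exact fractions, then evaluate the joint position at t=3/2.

  seg 0: a=-3 b=2177/326 c=0 d=-259/326
  seg 1: a=4 b=-931/326 c=-777/163 d=855/326
  seg 2: a=-1 b=-737/163 c=1011/326 d=-711/1304
  seg 3: a=-2 b=437/326 c=-111/652 d=37/1956
S(3/2) = 11307/2608

Δ: Δ0=7/2, Δ1=-5, Δ2=-1/2, Δ3=1
row 1: diag=6, rhs=-51; c'=1/6, d'=-17/2
row 2: denom=6−1·1/6=35/6; d'=(27−1·-17/2)/(35/6)=213/35
row 3: denom=10−2·12/35=326/35; d'=(9−2·213/35)/(326/35)=-111/326
back: M3=-111/326
back: M2=213/35−12/35·-111/326=1011/163
back: M1=-17/2−1/6·1011/163=-1554/163
M: M0=0, M1=-1554/163, M2=1011/163, M3=-111/326, M4=0
seg 0: a=-3, c=M0/2=0, d=(M1−M0)/(6·2)=-259/326, b=Δ0−h0·(2M0+M1)/6=2177/326
seg 1: a=4, c=M1/2=-777/163, d=(M2−M1)/(6·1)=855/326, b=Δ1−h1·(2M1+M2)/6=-931/326
seg 2: a=-1, c=M2/2=1011/326, d=(M3−M2)/(6·2)=-711/1304, b=Δ2−h2·(2M2+M3)/6=-737/163
seg 3: a=-2, c=M3/2=-111/652, d=(M4−M3)/(6·3)=37/1956, b=Δ3−h3·(2M3+M4)/6=437/326
t_q=3/2 → seg 0, τ=3/2; S=-3+2177/326·τ+0·τ²+-259/326·τ³=11307/2608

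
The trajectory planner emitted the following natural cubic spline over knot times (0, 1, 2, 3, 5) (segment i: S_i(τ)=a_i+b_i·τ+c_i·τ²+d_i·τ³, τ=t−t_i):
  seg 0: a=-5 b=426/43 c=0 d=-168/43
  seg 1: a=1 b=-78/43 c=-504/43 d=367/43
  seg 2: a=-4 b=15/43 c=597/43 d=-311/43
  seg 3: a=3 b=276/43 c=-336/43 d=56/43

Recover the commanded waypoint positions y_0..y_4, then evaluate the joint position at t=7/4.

y_0 = S_0(0) = a_0 = -5
y_1 = S_1(0) = a_1 = 1
y_2 = S_2(0) = a_2 = -4
y_3 = S_3(0) = a_3 = 3
y_4 = S_3(2) = -5
t_q=7/4 is in segment 1 (τ=3/4); S_1(τ)=-9227/2752

y_0=-5 y_1=1 y_2=-4 y_3=3 y_4=-5
S(7/4) = -9227/2752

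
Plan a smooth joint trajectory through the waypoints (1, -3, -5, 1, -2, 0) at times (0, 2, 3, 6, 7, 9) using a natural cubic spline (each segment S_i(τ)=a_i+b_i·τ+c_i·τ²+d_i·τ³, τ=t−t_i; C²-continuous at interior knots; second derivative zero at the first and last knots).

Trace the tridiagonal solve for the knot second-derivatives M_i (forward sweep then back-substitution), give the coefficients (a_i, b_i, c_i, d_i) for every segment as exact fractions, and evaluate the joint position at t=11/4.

  seg 0: a=1 b=-22/13 c=0 d=-1/13
  seg 1: a=-3 b=-34/13 c=-6/13 d=14/13
  seg 2: a=-5 b=-4/13 c=36/13 d=-2/3
  seg 3: a=1 b=-22/13 c=-42/13 d=25/13
  seg 4: a=-2 b=-31/13 c=33/13 d=-11/26
S(11/4) = -1983/416

Δ: Δ0=-2, Δ1=-2, Δ2=2, Δ3=-3, Δ4=1
row 1: diag=6, rhs=0; c'=1/6, d'=0
row 2: denom=8−1·1/6=47/6; d'=(24−1·0)/(47/6)=144/47
row 3: denom=8−3·18/47=322/47; d'=(-30−3·144/47)/(322/47)=-921/161
row 4: denom=6−1·47/322=1885/322; d'=(24−1·-921/161)/(1885/322)=66/13
back: M4=66/13
back: M3=-921/161−47/322·66/13=-84/13
back: M2=144/47−18/47·-84/13=72/13
back: M1=0−1/6·72/13=-12/13
M: M0=0, M1=-12/13, M2=72/13, M3=-84/13, M4=66/13, M5=0
seg 0: a=1, c=M0/2=0, d=(M1−M0)/(6·2)=-1/13, b=Δ0−h0·(2M0+M1)/6=-22/13
seg 1: a=-3, c=M1/2=-6/13, d=(M2−M1)/(6·1)=14/13, b=Δ1−h1·(2M1+M2)/6=-34/13
seg 2: a=-5, c=M2/2=36/13, d=(M3−M2)/(6·3)=-2/3, b=Δ2−h2·(2M2+M3)/6=-4/13
seg 3: a=1, c=M3/2=-42/13, d=(M4−M3)/(6·1)=25/13, b=Δ3−h3·(2M3+M4)/6=-22/13
seg 4: a=-2, c=M4/2=33/13, d=(M5−M4)/(6·2)=-11/26, b=Δ4−h4·(2M4+M5)/6=-31/13
t_q=11/4 → seg 1, τ=3/4; S=-3+-34/13·τ+-6/13·τ²+14/13·τ³=-1983/416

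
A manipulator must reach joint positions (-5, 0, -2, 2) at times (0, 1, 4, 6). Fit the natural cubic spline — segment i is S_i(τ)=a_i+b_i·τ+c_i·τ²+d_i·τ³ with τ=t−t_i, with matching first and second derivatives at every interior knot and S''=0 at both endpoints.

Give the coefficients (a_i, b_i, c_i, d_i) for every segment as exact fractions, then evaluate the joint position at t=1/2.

  seg 0: a=-5 b=1259/213 c=0 d=-194/213
  seg 1: a=0 b=677/213 c=-194/71 d=103/213
  seg 2: a=-2 b=-34/213 c=115/71 d=-115/426
S(1/2) = -613/284

Δ: Δ0=5, Δ1=-2/3, Δ2=2
row 1: diag=8, rhs=-34; c'=3/8, d'=-17/4
row 2: denom=10−3·3/8=71/8; d'=(16−3·-17/4)/(71/8)=230/71
back: M2=230/71
back: M1=-17/4−3/8·230/71=-388/71
M: M0=0, M1=-388/71, M2=230/71, M3=0
seg 0: a=-5, c=M0/2=0, d=(M1−M0)/(6·1)=-194/213, b=Δ0−h0·(2M0+M1)/6=1259/213
seg 1: a=0, c=M1/2=-194/71, d=(M2−M1)/(6·3)=103/213, b=Δ1−h1·(2M1+M2)/6=677/213
seg 2: a=-2, c=M2/2=115/71, d=(M3−M2)/(6·2)=-115/426, b=Δ2−h2·(2M2+M3)/6=-34/213
t_q=1/2 → seg 0, τ=1/2; S=-5+1259/213·τ+0·τ²+-194/213·τ³=-613/284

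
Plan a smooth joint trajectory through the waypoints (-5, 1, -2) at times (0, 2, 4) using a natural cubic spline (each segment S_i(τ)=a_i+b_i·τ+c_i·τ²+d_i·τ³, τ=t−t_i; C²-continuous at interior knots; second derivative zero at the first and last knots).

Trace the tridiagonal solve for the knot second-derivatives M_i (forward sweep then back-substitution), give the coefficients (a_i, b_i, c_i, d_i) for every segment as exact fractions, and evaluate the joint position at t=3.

Δ: Δ0=3, Δ1=-3/2
row 1: diag=8, rhs=-27; c'=1/4, d'=-27/8
back: M1=-27/8
M: M0=0, M1=-27/8, M2=0
seg 0: a=-5, c=M0/2=0, d=(M1−M0)/(6·2)=-9/32, b=Δ0−h0·(2M0+M1)/6=33/8
seg 1: a=1, c=M1/2=-27/16, d=(M2−M1)/(6·2)=9/32, b=Δ1−h1·(2M1+M2)/6=3/4
t_q=3 → seg 1, τ=1; S=1+3/4·τ+-27/16·τ²+9/32·τ³=11/32

  seg 0: a=-5 b=33/8 c=0 d=-9/32
  seg 1: a=1 b=3/4 c=-27/16 d=9/32
S(3) = 11/32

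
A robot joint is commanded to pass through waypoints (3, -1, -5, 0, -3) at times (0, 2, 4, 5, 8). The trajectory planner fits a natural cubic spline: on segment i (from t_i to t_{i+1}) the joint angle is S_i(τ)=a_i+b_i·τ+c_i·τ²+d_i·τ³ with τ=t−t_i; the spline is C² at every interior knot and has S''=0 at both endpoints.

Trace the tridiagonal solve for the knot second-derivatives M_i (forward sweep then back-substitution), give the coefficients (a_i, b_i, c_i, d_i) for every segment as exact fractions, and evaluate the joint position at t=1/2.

Δ: Δ0=-2, Δ1=-2, Δ2=5, Δ3=-1
row 1: diag=8, rhs=0; c'=1/4, d'=0
row 2: denom=6−2·1/4=11/2; d'=(42−2·0)/(11/2)=84/11
row 3: denom=8−1·2/11=86/11; d'=(-36−1·84/11)/(86/11)=-240/43
back: M3=-240/43
back: M2=84/11−2/11·-240/43=372/43
back: M1=0−1/4·372/43=-93/43
M: M0=0, M1=-93/43, M2=372/43, M3=-240/43, M4=0
seg 0: a=3, c=M0/2=0, d=(M1−M0)/(6·2)=-31/172, b=Δ0−h0·(2M0+M1)/6=-55/43
seg 1: a=-1, c=M1/2=-93/86, d=(M2−M1)/(6·2)=155/172, b=Δ1−h1·(2M1+M2)/6=-148/43
seg 2: a=-5, c=M2/2=186/43, d=(M3−M2)/(6·1)=-102/43, b=Δ2−h2·(2M2+M3)/6=131/43
seg 3: a=0, c=M3/2=-120/43, d=(M4−M3)/(6·3)=40/129, b=Δ3−h3·(2M3+M4)/6=197/43
t_q=1/2 → seg 0, τ=1/2; S=3+-55/43·τ+0·τ²+-31/172·τ³=3217/1376

  seg 0: a=3 b=-55/43 c=0 d=-31/172
  seg 1: a=-1 b=-148/43 c=-93/86 d=155/172
  seg 2: a=-5 b=131/43 c=186/43 d=-102/43
  seg 3: a=0 b=197/43 c=-120/43 d=40/129
S(1/2) = 3217/1376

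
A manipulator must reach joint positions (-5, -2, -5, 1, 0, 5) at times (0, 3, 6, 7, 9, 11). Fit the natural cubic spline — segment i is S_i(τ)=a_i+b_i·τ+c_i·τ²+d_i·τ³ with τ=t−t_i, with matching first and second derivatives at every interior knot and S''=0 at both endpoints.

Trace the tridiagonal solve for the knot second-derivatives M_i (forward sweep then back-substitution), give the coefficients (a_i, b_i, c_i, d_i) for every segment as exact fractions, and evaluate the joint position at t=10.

Δ: Δ0=1, Δ1=-1, Δ2=6, Δ3=-1/2, Δ4=5/2
row 1: diag=12, rhs=-12; c'=1/4, d'=-1
row 2: denom=8−3·1/4=29/4; d'=(42−3·-1)/(29/4)=180/29
row 3: denom=6−1·4/29=170/29; d'=(-39−1·180/29)/(170/29)=-1311/170
row 4: denom=8−2·29/85=622/85; d'=(18−2·-1311/170)/(622/85)=2841/622
back: M4=2841/622
back: M3=-1311/170−29/85·2841/622=-2883/311
back: M2=180/29−4/29·-2883/311=2328/311
back: M1=-1−1/4·2328/311=-893/311
M: M0=0, M1=-893/311, M2=2328/311, M3=-2883/311, M4=2841/622, M5=0
seg 0: a=-5, c=M0/2=0, d=(M1−M0)/(6·3)=-893/5598, b=Δ0−h0·(2M0+M1)/6=1515/622
seg 1: a=-2, c=M1/2=-893/622, d=(M2−M1)/(6·3)=3221/5598, b=Δ1−h1·(2M1+M2)/6=-582/311
seg 2: a=-5, c=M2/2=1164/311, d=(M3−M2)/(6·1)=-1737/622, b=Δ2−h2·(2M2+M3)/6=3141/622
seg 3: a=1, c=M3/2=-2883/622, d=(M4−M3)/(6·2)=2869/2488, b=Δ3−h3·(2M3+M4)/6=1293/311
seg 4: a=0, c=M4/2=2841/1244, d=(M5−M4)/(6·2)=-947/2488, b=Δ4−h4·(2M4+M5)/6=-339/622
t_q=10 → seg 4, τ=1; S=0+-339/622·τ+2841/1244·τ²+-947/2488·τ³=3379/2488

  seg 0: a=-5 b=1515/622 c=0 d=-893/5598
  seg 1: a=-2 b=-582/311 c=-893/622 d=3221/5598
  seg 2: a=-5 b=3141/622 c=1164/311 d=-1737/622
  seg 3: a=1 b=1293/311 c=-2883/622 d=2869/2488
  seg 4: a=0 b=-339/622 c=2841/1244 d=-947/2488
S(10) = 3379/2488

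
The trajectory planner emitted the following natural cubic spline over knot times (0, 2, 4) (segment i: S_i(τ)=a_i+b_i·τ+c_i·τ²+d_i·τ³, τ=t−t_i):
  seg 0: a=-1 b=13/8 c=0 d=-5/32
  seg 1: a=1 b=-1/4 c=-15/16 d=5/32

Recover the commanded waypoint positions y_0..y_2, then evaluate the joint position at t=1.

y_0 = S_0(0) = a_0 = -1
y_1 = S_1(0) = a_1 = 1
y_2 = S_1(2) = -2
t_q=1 is in segment 0 (τ=1); S_0(τ)=15/32

y_0=-1 y_1=1 y_2=-2
S(1) = 15/32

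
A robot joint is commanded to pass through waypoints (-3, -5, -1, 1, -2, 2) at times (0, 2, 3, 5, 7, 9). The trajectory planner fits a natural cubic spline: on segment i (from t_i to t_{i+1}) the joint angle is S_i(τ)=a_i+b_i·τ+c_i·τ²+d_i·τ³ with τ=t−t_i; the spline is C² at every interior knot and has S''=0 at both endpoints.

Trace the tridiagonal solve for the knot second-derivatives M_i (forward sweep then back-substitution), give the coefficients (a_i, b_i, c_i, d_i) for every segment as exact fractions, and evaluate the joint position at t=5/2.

  seg 0: a=-3 b=-1360/477 c=0 d=883/1908
  seg 1: a=-5 b=1289/477 c=883/318 d=-1411/954
  seg 2: a=-1 b=3643/954 c=-88/53 d=479/3816
  seg 3: a=1 b=-628/477 c=-577/636 d=389/954
  seg 4: a=-2 b=-25/477 c=979/636 d=-979/3816
S(5/2) = -7987/2544

Δ: Δ0=-1, Δ1=4, Δ2=1, Δ3=-3/2, Δ4=2
row 1: diag=6, rhs=30; c'=1/6, d'=5
row 2: denom=6−1·1/6=35/6; d'=(-18−1·5)/(35/6)=-138/35
row 3: denom=8−2·12/35=256/35; d'=(-15−2·-138/35)/(256/35)=-249/256
row 4: denom=8−2·35/128=477/64; d'=(21−2·-249/256)/(477/64)=979/318
back: M4=979/318
back: M3=-249/256−35/128·979/318=-577/318
back: M2=-138/35−12/35·-577/318=-176/53
back: M1=5−1/6·-176/53=883/159
M: M0=0, M1=883/159, M2=-176/53, M3=-577/318, M4=979/318, M5=0
seg 0: a=-3, c=M0/2=0, d=(M1−M0)/(6·2)=883/1908, b=Δ0−h0·(2M0+M1)/6=-1360/477
seg 1: a=-5, c=M1/2=883/318, d=(M2−M1)/(6·1)=-1411/954, b=Δ1−h1·(2M1+M2)/6=1289/477
seg 2: a=-1, c=M2/2=-88/53, d=(M3−M2)/(6·2)=479/3816, b=Δ2−h2·(2M2+M3)/6=3643/954
seg 3: a=1, c=M3/2=-577/636, d=(M4−M3)/(6·2)=389/954, b=Δ3−h3·(2M3+M4)/6=-628/477
seg 4: a=-2, c=M4/2=979/636, d=(M5−M4)/(6·2)=-979/3816, b=Δ4−h4·(2M4+M5)/6=-25/477
t_q=5/2 → seg 1, τ=1/2; S=-5+1289/477·τ+883/318·τ²+-1411/954·τ³=-7987/2544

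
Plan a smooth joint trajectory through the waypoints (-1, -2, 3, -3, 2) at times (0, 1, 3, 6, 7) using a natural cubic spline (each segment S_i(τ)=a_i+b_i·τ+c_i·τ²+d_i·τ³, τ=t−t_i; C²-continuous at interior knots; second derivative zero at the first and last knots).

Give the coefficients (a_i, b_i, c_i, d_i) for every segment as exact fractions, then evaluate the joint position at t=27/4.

  seg 0: a=-1 b=-1513/788 c=0 d=725/788
  seg 1: a=-2 b=331/394 c=2175/788 d=-1521/1576
  seg 2: a=3 b=59/197 c=-597/197 d=446/591
  seg 3: a=-3 b=491/197 c=741/197 d=-247/197
S(27/4) = 5751/12608

Δ: Δ0=-1, Δ1=5/2, Δ2=-2, Δ3=5
row 1: diag=6, rhs=21; c'=1/3, d'=7/2
row 2: denom=10−2·1/3=28/3; d'=(-27−2·7/2)/(28/3)=-51/14
row 3: denom=8−3·9/28=197/28; d'=(42−3·-51/14)/(197/28)=1482/197
back: M3=1482/197
back: M2=-51/14−9/28·1482/197=-1194/197
back: M1=7/2−1/3·-1194/197=2175/394
M: M0=0, M1=2175/394, M2=-1194/197, M3=1482/197, M4=0
seg 0: a=-1, c=M0/2=0, d=(M1−M0)/(6·1)=725/788, b=Δ0−h0·(2M0+M1)/6=-1513/788
seg 1: a=-2, c=M1/2=2175/788, d=(M2−M1)/(6·2)=-1521/1576, b=Δ1−h1·(2M1+M2)/6=331/394
seg 2: a=3, c=M2/2=-597/197, d=(M3−M2)/(6·3)=446/591, b=Δ2−h2·(2M2+M3)/6=59/197
seg 3: a=-3, c=M3/2=741/197, d=(M4−M3)/(6·1)=-247/197, b=Δ3−h3·(2M3+M4)/6=491/197
t_q=27/4 → seg 3, τ=3/4; S=-3+491/197·τ+741/197·τ²+-247/197·τ³=5751/12608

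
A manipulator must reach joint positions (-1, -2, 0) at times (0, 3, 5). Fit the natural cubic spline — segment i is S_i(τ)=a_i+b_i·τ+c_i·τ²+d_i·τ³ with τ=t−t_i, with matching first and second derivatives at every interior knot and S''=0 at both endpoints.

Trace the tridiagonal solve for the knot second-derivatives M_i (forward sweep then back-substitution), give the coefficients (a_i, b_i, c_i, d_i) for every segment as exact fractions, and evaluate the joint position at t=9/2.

  seg 0: a=-1 b=-11/15 c=0 d=2/45
  seg 1: a=-2 b=7/15 c=2/5 d=-1/15
S(9/2) = -5/8

Δ: Δ0=-1/3, Δ1=1
row 1: diag=10, rhs=8; c'=1/5, d'=4/5
back: M1=4/5
M: M0=0, M1=4/5, M2=0
seg 0: a=-1, c=M0/2=0, d=(M1−M0)/(6·3)=2/45, b=Δ0−h0·(2M0+M1)/6=-11/15
seg 1: a=-2, c=M1/2=2/5, d=(M2−M1)/(6·2)=-1/15, b=Δ1−h1·(2M1+M2)/6=7/15
t_q=9/2 → seg 1, τ=3/2; S=-2+7/15·τ+2/5·τ²+-1/15·τ³=-5/8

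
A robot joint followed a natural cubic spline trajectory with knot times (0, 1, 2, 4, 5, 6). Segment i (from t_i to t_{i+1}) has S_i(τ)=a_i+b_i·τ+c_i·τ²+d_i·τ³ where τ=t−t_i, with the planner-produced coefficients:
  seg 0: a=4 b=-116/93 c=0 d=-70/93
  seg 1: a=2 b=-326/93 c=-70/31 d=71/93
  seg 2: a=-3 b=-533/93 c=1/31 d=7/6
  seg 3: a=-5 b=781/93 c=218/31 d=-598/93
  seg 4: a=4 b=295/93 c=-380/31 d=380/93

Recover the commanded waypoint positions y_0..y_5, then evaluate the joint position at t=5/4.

y_0=4 y_1=2 y_2=-3 y_3=-5 y_4=4 y_5=-1
S(5/4) = 1973/1984

y_0 = S_0(0) = a_0 = 4
y_1 = S_1(0) = a_1 = 2
y_2 = S_2(0) = a_2 = -3
y_3 = S_3(0) = a_3 = -5
y_4 = S_4(0) = a_4 = 4
y_5 = S_4(1) = -1
t_q=5/4 is in segment 1 (τ=1/4); S_1(τ)=1973/1984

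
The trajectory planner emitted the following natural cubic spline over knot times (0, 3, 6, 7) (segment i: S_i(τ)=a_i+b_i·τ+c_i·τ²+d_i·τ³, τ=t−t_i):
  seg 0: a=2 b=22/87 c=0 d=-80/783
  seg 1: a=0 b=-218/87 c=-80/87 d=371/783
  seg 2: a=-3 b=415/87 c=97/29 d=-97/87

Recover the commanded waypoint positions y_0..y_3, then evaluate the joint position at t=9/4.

y_0=2 y_1=0 y_2=-3 y_3=4
S(9/4) = 163/116

y_0 = S_0(0) = a_0 = 2
y_1 = S_1(0) = a_1 = 0
y_2 = S_2(0) = a_2 = -3
y_3 = S_2(1) = 4
t_q=9/4 is in segment 0 (τ=9/4); S_0(τ)=163/116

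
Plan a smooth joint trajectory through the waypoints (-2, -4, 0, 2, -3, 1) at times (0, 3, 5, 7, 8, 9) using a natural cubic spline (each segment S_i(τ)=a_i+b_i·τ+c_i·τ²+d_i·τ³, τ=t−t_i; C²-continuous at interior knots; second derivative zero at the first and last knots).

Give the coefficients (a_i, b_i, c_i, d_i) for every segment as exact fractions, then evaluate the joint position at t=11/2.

  seg 0: a=-2 b=-3217/2382 c=0 d=181/2382
  seg 1: a=-4 b=835/1191 c=543/794 d=-41/2382
  seg 2: a=0 b=3847/1191 c=461/794 d=-4039/4764
  seg 3: a=2 b=-5504/1191 c=-1789/397 d=4916/1191
  seg 4: a=-3 b=-1490/1191 c=3127/397 d=-3127/1191
S(11/2) = 21015/12704

Δ: Δ0=-2/3, Δ1=2, Δ2=1, Δ3=-5, Δ4=4
row 1: diag=10, rhs=16; c'=1/5, d'=8/5
row 2: denom=8−2·1/5=38/5; d'=(-6−2·8/5)/(38/5)=-23/19
row 3: denom=6−2·5/19=104/19; d'=(-36−2·-23/19)/(104/19)=-319/52
row 4: denom=4−1·19/104=397/104; d'=(54−1·-319/52)/(397/104)=6254/397
back: M4=6254/397
back: M3=-319/52−19/104·6254/397=-3578/397
back: M2=-23/19−5/19·-3578/397=461/397
back: M1=8/5−1/5·461/397=543/397
M: M0=0, M1=543/397, M2=461/397, M3=-3578/397, M4=6254/397, M5=0
seg 0: a=-2, c=M0/2=0, d=(M1−M0)/(6·3)=181/2382, b=Δ0−h0·(2M0+M1)/6=-3217/2382
seg 1: a=-4, c=M1/2=543/794, d=(M2−M1)/(6·2)=-41/2382, b=Δ1−h1·(2M1+M2)/6=835/1191
seg 2: a=0, c=M2/2=461/794, d=(M3−M2)/(6·2)=-4039/4764, b=Δ2−h2·(2M2+M3)/6=3847/1191
seg 3: a=2, c=M3/2=-1789/397, d=(M4−M3)/(6·1)=4916/1191, b=Δ3−h3·(2M3+M4)/6=-5504/1191
seg 4: a=-3, c=M4/2=3127/397, d=(M5−M4)/(6·1)=-3127/1191, b=Δ4−h4·(2M4+M5)/6=-1490/1191
t_q=11/2 → seg 2, τ=1/2; S=0+3847/1191·τ+461/794·τ²+-4039/4764·τ³=21015/12704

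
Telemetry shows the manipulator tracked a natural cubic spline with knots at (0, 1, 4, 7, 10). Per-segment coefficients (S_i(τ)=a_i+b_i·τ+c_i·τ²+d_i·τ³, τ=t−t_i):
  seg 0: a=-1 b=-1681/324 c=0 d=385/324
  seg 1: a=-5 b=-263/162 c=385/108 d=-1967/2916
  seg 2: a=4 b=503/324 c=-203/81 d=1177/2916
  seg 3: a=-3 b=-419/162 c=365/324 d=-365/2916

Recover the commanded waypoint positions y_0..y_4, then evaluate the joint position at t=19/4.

y_0 = S_0(0) = a_0 = -1
y_1 = S_1(0) = a_1 = -5
y_2 = S_2(0) = a_2 = 4
y_3 = S_3(0) = a_3 = -3
y_4 = S_3(3) = -4
t_q=19/4 is in segment 2 (τ=3/4); S_2(τ)=9043/2304

y_0=-1 y_1=-5 y_2=4 y_3=-3 y_4=-4
S(19/4) = 9043/2304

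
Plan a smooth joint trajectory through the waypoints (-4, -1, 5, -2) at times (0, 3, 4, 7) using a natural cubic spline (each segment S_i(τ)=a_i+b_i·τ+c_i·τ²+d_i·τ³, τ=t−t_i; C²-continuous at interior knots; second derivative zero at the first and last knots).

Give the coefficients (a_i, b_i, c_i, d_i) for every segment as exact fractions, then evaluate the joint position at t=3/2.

Δ: Δ0=1, Δ1=6, Δ2=-7/3
row 1: diag=8, rhs=30; c'=1/8, d'=15/4
row 2: denom=8−1·1/8=63/8; d'=(-50−1·15/4)/(63/8)=-430/63
back: M2=-430/63
back: M1=15/4−1/8·-430/63=290/63
M: M0=0, M1=290/63, M2=-430/63, M3=0
seg 0: a=-4, c=M0/2=0, d=(M1−M0)/(6·3)=145/567, b=Δ0−h0·(2M0+M1)/6=-82/63
seg 1: a=-1, c=M1/2=145/63, d=(M2−M1)/(6·1)=-40/21, b=Δ1−h1·(2M1+M2)/6=353/63
seg 2: a=5, c=M2/2=-215/63, d=(M3−M2)/(6·3)=215/567, b=Δ2−h2·(2M2+M3)/6=283/63
t_q=3/2 → seg 0, τ=3/2; S=-4+-82/63·τ+0·τ²+145/567·τ³=-285/56

  seg 0: a=-4 b=-82/63 c=0 d=145/567
  seg 1: a=-1 b=353/63 c=145/63 d=-40/21
  seg 2: a=5 b=283/63 c=-215/63 d=215/567
S(3/2) = -285/56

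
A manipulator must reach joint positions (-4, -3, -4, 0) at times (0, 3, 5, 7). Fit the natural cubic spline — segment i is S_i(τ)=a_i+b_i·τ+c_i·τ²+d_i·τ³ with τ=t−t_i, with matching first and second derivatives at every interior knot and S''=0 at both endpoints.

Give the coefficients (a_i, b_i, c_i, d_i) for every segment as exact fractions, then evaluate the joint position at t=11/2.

  seg 0: a=-4 b=181/228 c=0 d=-35/684
  seg 1: a=-3 b=-67/114 c=-35/76 d=115/456
  seg 2: a=-4 b=34/57 c=20/19 d=-10/57
S(11/2) = -263/76

Δ: Δ0=1/3, Δ1=-1/2, Δ2=2
row 1: diag=10, rhs=-5; c'=1/5, d'=-1/2
row 2: denom=8−2·1/5=38/5; d'=(15−2·-1/2)/(38/5)=40/19
back: M2=40/19
back: M1=-1/2−1/5·40/19=-35/38
M: M0=0, M1=-35/38, M2=40/19, M3=0
seg 0: a=-4, c=M0/2=0, d=(M1−M0)/(6·3)=-35/684, b=Δ0−h0·(2M0+M1)/6=181/228
seg 1: a=-3, c=M1/2=-35/76, d=(M2−M1)/(6·2)=115/456, b=Δ1−h1·(2M1+M2)/6=-67/114
seg 2: a=-4, c=M2/2=20/19, d=(M3−M2)/(6·2)=-10/57, b=Δ2−h2·(2M2+M3)/6=34/57
t_q=11/2 → seg 2, τ=1/2; S=-4+34/57·τ+20/19·τ²+-10/57·τ³=-263/76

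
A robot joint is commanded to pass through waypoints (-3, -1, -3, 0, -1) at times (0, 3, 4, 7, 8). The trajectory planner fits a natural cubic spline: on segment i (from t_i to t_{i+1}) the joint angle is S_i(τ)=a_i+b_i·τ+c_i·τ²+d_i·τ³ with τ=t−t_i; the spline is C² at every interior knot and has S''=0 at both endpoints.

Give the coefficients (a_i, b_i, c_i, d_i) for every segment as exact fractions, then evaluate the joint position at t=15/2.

Δ: Δ0=2/3, Δ1=-2, Δ2=1, Δ3=-1
row 1: diag=8, rhs=-16; c'=1/8, d'=-2
row 2: denom=8−1·1/8=63/8; d'=(18−1·-2)/(63/8)=160/63
row 3: denom=8−3·8/21=48/7; d'=(-12−3·160/63)/(48/7)=-103/36
back: M3=-103/36
back: M2=160/63−8/21·-103/36=98/27
back: M1=-2−1/8·98/27=-265/108
M: M0=0, M1=-265/108, M2=98/27, M3=-103/36, M4=0
seg 0: a=-3, c=M0/2=0, d=(M1−M0)/(6·3)=-265/1944, b=Δ0−h0·(2M0+M1)/6=409/216
seg 1: a=-1, c=M1/2=-265/216, d=(M2−M1)/(6·1)=73/72, b=Δ1−h1·(2M1+M2)/6=-193/108
seg 2: a=-3, c=M2/2=49/27, d=(M3−M2)/(6·3)=-701/1944, b=Δ2−h2·(2M2+M3)/6=-259/216
seg 3: a=0, c=M3/2=-103/72, d=(M4−M3)/(6·1)=103/216, b=Δ3−h3·(2M3+M4)/6=-5/108
t_q=15/2 → seg 3, τ=1/2; S=0+-5/108·τ+-103/72·τ²+103/216·τ³=-185/576

  seg 0: a=-3 b=409/216 c=0 d=-265/1944
  seg 1: a=-1 b=-193/108 c=-265/216 d=73/72
  seg 2: a=-3 b=-259/216 c=49/27 d=-701/1944
  seg 3: a=0 b=-5/108 c=-103/72 d=103/216
S(15/2) = -185/576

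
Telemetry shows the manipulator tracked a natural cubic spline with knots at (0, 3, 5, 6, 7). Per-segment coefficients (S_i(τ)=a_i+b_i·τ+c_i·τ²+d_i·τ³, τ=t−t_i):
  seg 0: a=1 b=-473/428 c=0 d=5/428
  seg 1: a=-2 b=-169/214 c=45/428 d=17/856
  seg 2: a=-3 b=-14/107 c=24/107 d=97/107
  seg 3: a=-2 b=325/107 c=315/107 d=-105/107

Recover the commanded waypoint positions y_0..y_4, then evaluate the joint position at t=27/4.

y_0=1 y_1=-2 y_2=-3 y_3=-2 y_4=3
S(27/4) = 10409/6848

y_0 = S_0(0) = a_0 = 1
y_1 = S_1(0) = a_1 = -2
y_2 = S_2(0) = a_2 = -3
y_3 = S_3(0) = a_3 = -2
y_4 = S_3(1) = 3
t_q=27/4 is in segment 3 (τ=3/4); S_3(τ)=10409/6848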